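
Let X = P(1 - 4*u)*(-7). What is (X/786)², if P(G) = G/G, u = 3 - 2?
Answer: 49/617796 ≈ 7.9314e-5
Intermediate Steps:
u = 1
P(G) = 1
X = -7 (X = 1*(-7) = -7)
(X/786)² = (-7/786)² = 49/617796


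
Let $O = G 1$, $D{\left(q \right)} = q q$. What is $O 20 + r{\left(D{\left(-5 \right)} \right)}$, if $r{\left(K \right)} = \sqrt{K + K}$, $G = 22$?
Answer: $440 + 5 \sqrt{2} \approx 447.07$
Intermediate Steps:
$D{\left(q \right)} = q^{2}$
$r{\left(K \right)} = \sqrt{2} \sqrt{K}$ ($r{\left(K \right)} = \sqrt{2 K} = \sqrt{2} \sqrt{K}$)
$O = 22$ ($O = 22 \cdot 1 = 22$)
$O 20 + r{\left(D{\left(-5 \right)} \right)} = 22 \cdot 20 + \sqrt{2} \sqrt{\left(-5\right)^{2}} = 440 + \sqrt{2} \sqrt{25} = 440 + \sqrt{2} \cdot 5 = 440 + 5 \sqrt{2}$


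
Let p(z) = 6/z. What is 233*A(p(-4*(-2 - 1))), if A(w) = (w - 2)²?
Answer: 2097/4 ≈ 524.25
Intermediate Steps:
A(w) = (-2 + w)²
233*A(p(-4*(-2 - 1))) = 233*(-2 + 6/((-4*(-2 - 1))))² = 233*(-2 + 6/((-4*(-3))))² = 233*(-2 + 6/12)² = 233*(-2 + 6*(1/12))² = 233*(-2 + ½)² = 233*(-3/2)² = 233*(9/4) = 2097/4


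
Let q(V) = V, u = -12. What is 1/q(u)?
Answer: -1/12 ≈ -0.083333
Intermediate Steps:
1/q(u) = 1/(-12) = -1/12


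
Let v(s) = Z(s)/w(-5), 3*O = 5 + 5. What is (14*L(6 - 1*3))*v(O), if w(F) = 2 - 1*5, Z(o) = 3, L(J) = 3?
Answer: -42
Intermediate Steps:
O = 10/3 (O = (5 + 5)/3 = (1/3)*10 = 10/3 ≈ 3.3333)
w(F) = -3 (w(F) = 2 - 5 = -3)
v(s) = -1 (v(s) = 3/(-3) = 3*(-1/3) = -1)
(14*L(6 - 1*3))*v(O) = (14*3)*(-1) = 42*(-1) = -42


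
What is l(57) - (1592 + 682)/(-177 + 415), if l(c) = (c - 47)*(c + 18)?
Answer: 88113/119 ≈ 740.45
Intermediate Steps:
l(c) = (-47 + c)*(18 + c)
l(57) - (1592 + 682)/(-177 + 415) = (-846 + 57² - 29*57) - (1592 + 682)/(-177 + 415) = (-846 + 3249 - 1653) - 2274/238 = 750 - 2274/238 = 750 - 1*1137/119 = 750 - 1137/119 = 88113/119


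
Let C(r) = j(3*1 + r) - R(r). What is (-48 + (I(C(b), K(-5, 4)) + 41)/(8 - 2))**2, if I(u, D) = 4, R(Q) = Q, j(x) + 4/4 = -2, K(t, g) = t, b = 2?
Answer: 6561/4 ≈ 1640.3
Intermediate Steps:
j(x) = -3 (j(x) = -1 - 2 = -3)
C(r) = -3 - r
(-48 + (I(C(b), K(-5, 4)) + 41)/(8 - 2))**2 = (-48 + (4 + 41)/(8 - 2))**2 = (-48 + 45/6)**2 = (-48 + 45*(1/6))**2 = (-48 + 15/2)**2 = (-81/2)**2 = 6561/4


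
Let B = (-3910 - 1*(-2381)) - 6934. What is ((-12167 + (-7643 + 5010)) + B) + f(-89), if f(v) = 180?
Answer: -23083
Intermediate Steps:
B = -8463 (B = (-3910 + 2381) - 6934 = -1529 - 6934 = -8463)
((-12167 + (-7643 + 5010)) + B) + f(-89) = ((-12167 + (-7643 + 5010)) - 8463) + 180 = ((-12167 - 2633) - 8463) + 180 = (-14800 - 8463) + 180 = -23263 + 180 = -23083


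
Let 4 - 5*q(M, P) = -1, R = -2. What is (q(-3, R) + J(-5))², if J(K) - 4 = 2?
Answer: 49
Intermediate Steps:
q(M, P) = 1 (q(M, P) = ⅘ - ⅕*(-1) = ⅘ + ⅕ = 1)
J(K) = 6 (J(K) = 4 + 2 = 6)
(q(-3, R) + J(-5))² = (1 + 6)² = 7² = 49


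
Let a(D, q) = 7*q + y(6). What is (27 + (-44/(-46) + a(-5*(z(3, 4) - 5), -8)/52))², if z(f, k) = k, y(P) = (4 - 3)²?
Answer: 1034973241/1430416 ≈ 723.55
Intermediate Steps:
y(P) = 1 (y(P) = 1² = 1)
a(D, q) = 1 + 7*q (a(D, q) = 7*q + 1 = 1 + 7*q)
(27 + (-44/(-46) + a(-5*(z(3, 4) - 5), -8)/52))² = (27 + (-44/(-46) + (1 + 7*(-8))/52))² = (27 + (-44*(-1/46) + (1 - 56)*(1/52)))² = (27 + (22/23 - 55*1/52))² = (27 + (22/23 - 55/52))² = (27 - 121/1196)² = (32171/1196)² = 1034973241/1430416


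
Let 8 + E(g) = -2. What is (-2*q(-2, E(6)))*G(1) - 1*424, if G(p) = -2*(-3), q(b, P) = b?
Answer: -400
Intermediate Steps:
E(g) = -10 (E(g) = -8 - 2 = -10)
G(p) = 6
(-2*q(-2, E(6)))*G(1) - 1*424 = -2*(-2)*6 - 1*424 = 4*6 - 424 = 24 - 424 = -400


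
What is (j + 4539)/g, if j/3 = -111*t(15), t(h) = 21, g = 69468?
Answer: -409/11578 ≈ -0.035326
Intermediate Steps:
j = -6993 (j = 3*(-111*21) = 3*(-2331) = -6993)
(j + 4539)/g = (-6993 + 4539)/69468 = -2454*1/69468 = -409/11578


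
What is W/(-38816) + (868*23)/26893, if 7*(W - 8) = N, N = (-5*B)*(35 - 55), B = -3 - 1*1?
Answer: 679213695/913393852 ≈ 0.74362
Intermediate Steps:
B = -4 (B = -3 - 1 = -4)
N = -400 (N = (-5*(-4))*(35 - 55) = 20*(-20) = -400)
W = -344/7 (W = 8 + (⅐)*(-400) = 8 - 400/7 = -344/7 ≈ -49.143)
W/(-38816) + (868*23)/26893 = -344/7/(-38816) + (868*23)/26893 = -344/7*(-1/38816) + 19964*(1/26893) = 43/33964 + 19964/26893 = 679213695/913393852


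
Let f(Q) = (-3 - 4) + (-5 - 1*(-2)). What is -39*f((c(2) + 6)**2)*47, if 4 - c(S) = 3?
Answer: 18330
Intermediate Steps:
c(S) = 1 (c(S) = 4 - 1*3 = 4 - 3 = 1)
f(Q) = -10 (f(Q) = -7 + (-5 + 2) = -7 - 3 = -10)
-39*f((c(2) + 6)**2)*47 = -39*(-10)*47 = 390*47 = 18330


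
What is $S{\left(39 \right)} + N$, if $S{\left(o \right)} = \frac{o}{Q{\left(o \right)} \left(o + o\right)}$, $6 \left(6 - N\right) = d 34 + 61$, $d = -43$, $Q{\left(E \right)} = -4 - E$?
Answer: $\frac{10298}{43} \approx 239.49$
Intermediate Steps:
$N = \frac{479}{2}$ ($N = 6 - \frac{\left(-43\right) 34 + 61}{6} = 6 - \frac{-1462 + 61}{6} = 6 - - \frac{467}{2} = 6 + \frac{467}{2} = \frac{479}{2} \approx 239.5$)
$S{\left(o \right)} = \frac{1}{2 \left(-4 - o\right)}$ ($S{\left(o \right)} = \frac{o}{\left(-4 - o\right) \left(o + o\right)} = \frac{o}{\left(-4 - o\right) 2 o} = \frac{o}{2 o \left(-4 - o\right)} = o \frac{1}{2 o \left(-4 - o\right)} = \frac{1}{2 \left(-4 - o\right)}$)
$S{\left(39 \right)} + N = - \frac{1}{8 + 2 \cdot 39} + \frac{479}{2} = - \frac{1}{8 + 78} + \frac{479}{2} = - \frac{1}{86} + \frac{479}{2} = \frac{10298}{43}$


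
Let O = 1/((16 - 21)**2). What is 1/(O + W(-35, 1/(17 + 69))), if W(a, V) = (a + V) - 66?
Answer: -2150/217039 ≈ -0.0099061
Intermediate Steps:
W(a, V) = -66 + V + a (W(a, V) = (V + a) - 66 = -66 + V + a)
O = 1/25 (O = 1/((-5)**2) = 1/25 ≈ 0.040000)
1/(O + W(-35, 1/(17 + 69))) = 1/(1/25 + (-66 + 1/(17 + 69) - 35)) = 1/(1/25 + (-66 + 1/86 - 35)) = 1/(1/25 - 8685/86) = 1/(-217039/2150) = -2150/217039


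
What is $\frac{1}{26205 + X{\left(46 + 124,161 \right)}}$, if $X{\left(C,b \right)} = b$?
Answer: $\frac{1}{26366} \approx 3.7928 \cdot 10^{-5}$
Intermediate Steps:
$\frac{1}{26205 + X{\left(46 + 124,161 \right)}} = \frac{1}{26205 + 161} = \frac{1}{26366}$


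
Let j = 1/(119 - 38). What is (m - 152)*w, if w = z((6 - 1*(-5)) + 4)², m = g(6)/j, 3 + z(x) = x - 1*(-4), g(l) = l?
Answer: 85504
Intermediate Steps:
j = 1/81 ≈ 0.012346
z(x) = 1 + x (z(x) = -3 + (x - 1*(-4)) = -3 + (x + 4) = -3 + (4 + x) = 1 + x)
m = 486 (m = 6/(1/81) = 6*81 = 486)
w = 256 (w = (1 + ((6 - 1*(-5)) + 4))² = (1 + ((6 + 5) + 4))² = (1 + (11 + 4))² = (1 + 15)² = 16² = 256)
(m - 152)*w = (486 - 152)*256 = 334*256 = 85504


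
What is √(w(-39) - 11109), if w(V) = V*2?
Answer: 3*I*√1243 ≈ 105.77*I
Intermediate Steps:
w(V) = 2*V
√(w(-39) - 11109) = √(2*(-39) - 11109) = √(-78 - 11109) = √(-11187) = 3*I*√1243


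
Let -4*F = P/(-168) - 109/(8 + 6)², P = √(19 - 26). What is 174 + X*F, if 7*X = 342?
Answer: 496095/2744 + 57*I*√7/784 ≈ 180.79 + 0.19236*I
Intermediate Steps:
X = 342/7 (X = (⅐)*342 = 342/7 ≈ 48.857)
P = I*√7 (P = √(-7) = I*√7 ≈ 2.6458*I)
F = 109/784 + I*√7/672 (F = -((I*√7)/(-168) - 109/(8 + 6)²)/4 = -((I*√7)*(-1/168) - 109/(14²))/4 = -(-I*√7/168 - 109/196)/4 = -(-109/196 - I*√7/168)/4 = 109/784 + I*√7/672 ≈ 0.13903 + 0.0039371*I)
174 + X*F = 174 + 342*(109/784 + I*√7/672)/7 = 174 + (18639/2744 + 57*I*√7/784) = 496095/2744 + 57*I*√7/784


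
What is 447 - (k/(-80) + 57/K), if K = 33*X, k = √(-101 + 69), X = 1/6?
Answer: 4803/11 + I*√2/20 ≈ 436.64 + 0.070711*I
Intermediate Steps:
X = ⅙ ≈ 0.16667
k = 4*I*√2 (k = √(-32) = 4*I*√2 ≈ 5.6569*I)
K = 11/2 (K = 33*(⅙) = 11/2 ≈ 5.5000)
447 - (k/(-80) + 57/K) = 447 - ((4*I*√2)/(-80) + 57/(11/2)) = 447 - ((4*I*√2)*(-1/80) + 57*(2/11)) = 447 - (-I*√2/20 + 114/11) = 447 - (114/11 - I*√2/20) = 447 + (-114/11 + I*√2/20) = 4803/11 + I*√2/20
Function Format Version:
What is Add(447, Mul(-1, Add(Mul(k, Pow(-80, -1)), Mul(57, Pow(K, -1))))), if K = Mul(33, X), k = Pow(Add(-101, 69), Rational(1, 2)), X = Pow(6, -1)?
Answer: Add(Rational(4803, 11), Mul(Rational(1, 20), I, Pow(2, Rational(1, 2)))) ≈ Add(436.64, Mul(0.070711, I))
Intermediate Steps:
X = Rational(1, 6) ≈ 0.16667
k = Mul(4, I, Pow(2, Rational(1, 2))) (k = Pow(-32, Rational(1, 2)) = Mul(4, I, Pow(2, Rational(1, 2))) ≈ Mul(5.6569, I))
K = Rational(11, 2) (K = Mul(33, Rational(1, 6)) = Rational(11, 2) ≈ 5.5000)
Add(447, Mul(-1, Add(Mul(k, Pow(-80, -1)), Mul(57, Pow(K, -1))))) = Add(447, Mul(-1, Add(Mul(Mul(4, I, Pow(2, Rational(1, 2))), Pow(-80, -1)), Mul(57, Pow(Rational(11, 2), -1))))) = Add(447, Mul(-1, Add(Mul(Mul(4, I, Pow(2, Rational(1, 2))), Rational(-1, 80)), Mul(57, Rational(2, 11))))) = Add(447, Mul(-1, Add(Mul(Rational(-1, 20), I, Pow(2, Rational(1, 2))), Rational(114, 11)))) = Add(447, Mul(-1, Add(Rational(114, 11), Mul(Rational(-1, 20), I, Pow(2, Rational(1, 2)))))) = Add(447, Add(Rational(-114, 11), Mul(Rational(1, 20), I, Pow(2, Rational(1, 2))))) = Add(Rational(4803, 11), Mul(Rational(1, 20), I, Pow(2, Rational(1, 2))))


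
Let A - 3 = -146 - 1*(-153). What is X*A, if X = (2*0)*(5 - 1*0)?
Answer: 0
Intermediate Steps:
A = 10 (A = 3 + (-146 - 1*(-153)) = 3 + (-146 + 153) = 3 + 7 = 10)
X = 0 (X = 0*(5 + 0) = 0*5 = 0)
X*A = 0*10 = 0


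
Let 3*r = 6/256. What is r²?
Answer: 1/16384 ≈ 6.1035e-5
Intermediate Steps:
r = 1/128 (r = (6/256)/3 = (6*(1/256))/3 = (⅓)*(3/128) = 1/128 ≈ 0.0078125)
r² = (1/128)² = 1/16384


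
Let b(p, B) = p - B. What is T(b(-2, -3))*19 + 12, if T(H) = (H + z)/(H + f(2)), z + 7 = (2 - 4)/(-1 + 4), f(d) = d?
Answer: -272/9 ≈ -30.222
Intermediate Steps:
z = -23/3 (z = -7 + (2 - 4)/(-1 + 4) = -7 - 2/3 = -7 - 2*⅓ = -7 - ⅔ = -23/3 ≈ -7.6667)
T(H) = (-23/3 + H)/(2 + H) (T(H) = (H - 23/3)/(H + 2) = (-23/3 + H)/(2 + H))
T(b(-2, -3))*19 + 12 = ((-23/3 + (-2 - 1*(-3)))/(2 + (-2 - 1*(-3))))*19 + 12 = ((-23/3 + (-2 + 3))/(2 + (-2 + 3)))*19 + 12 = ((-23/3 + 1)/(2 + 1))*19 + 12 = (-20/3/3)*19 + 12 = ((⅓)*(-20/3))*19 + 12 = -20/9*19 + 12 = -380/9 + 12 = -272/9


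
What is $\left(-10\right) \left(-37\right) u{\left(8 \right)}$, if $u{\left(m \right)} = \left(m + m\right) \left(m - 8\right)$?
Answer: $0$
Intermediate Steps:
$u{\left(m \right)} = 2 m \left(-8 + m\right)$
$\left(-10\right) \left(-37\right) u{\left(8 \right)} = \left(-10\right) \left(-37\right) 2 \cdot 8 \left(-8 + 8\right) = 370 \cdot 2 \cdot 8 \cdot 0 = 370 \cdot 0 = 0$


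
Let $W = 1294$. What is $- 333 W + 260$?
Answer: $-430642$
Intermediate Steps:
$- 333 W + 260 = \left(-333\right) 1294 + 260 = -430902 + 260 = -430642$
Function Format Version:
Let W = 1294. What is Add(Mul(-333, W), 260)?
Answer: -430642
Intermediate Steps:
Add(Mul(-333, W), 260) = Add(Mul(-333, 1294), 260) = Add(-430902, 260) = -430642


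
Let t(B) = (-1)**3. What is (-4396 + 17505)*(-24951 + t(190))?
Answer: -327095768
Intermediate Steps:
t(B) = -1
(-4396 + 17505)*(-24951 + t(190)) = (-4396 + 17505)*(-24951 - 1) = 13109*(-24952) = -327095768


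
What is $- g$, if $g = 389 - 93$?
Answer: $-296$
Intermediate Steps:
$g = 296$
$- g = \left(-1\right) 296 = -296$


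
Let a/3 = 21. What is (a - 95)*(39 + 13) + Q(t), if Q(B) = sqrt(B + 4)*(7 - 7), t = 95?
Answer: -1664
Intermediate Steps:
a = 63 (a = 3*21 = 63)
Q(B) = 0 (Q(B) = sqrt(4 + B)*0 = 0)
(a - 95)*(39 + 13) + Q(t) = (63 - 95)*(39 + 13) + 0 = -32*52 + 0 = -1664 + 0 = -1664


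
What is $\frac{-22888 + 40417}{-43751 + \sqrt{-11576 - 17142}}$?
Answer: $- \frac{255637093}{638059573} - \frac{5843 i \sqrt{28718}}{638059573} \approx -0.40065 - 0.0015519 i$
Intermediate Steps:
$\frac{-22888 + 40417}{-43751 + \sqrt{-11576 - 17142}} = \frac{17529}{-43751 + \sqrt{-28718}} = \frac{17529}{-43751 + i \sqrt{28718}}$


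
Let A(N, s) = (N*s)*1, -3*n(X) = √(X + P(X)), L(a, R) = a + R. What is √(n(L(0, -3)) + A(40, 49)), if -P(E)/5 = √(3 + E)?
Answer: √(17640 - 3*I*√3)/3 ≈ 44.272 - 0.0065205*I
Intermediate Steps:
L(a, R) = R + a
P(E) = -5*√(3 + E)
n(X) = -√(X - 5*√(3 + X))/3
A(N, s) = N*s
√(n(L(0, -3)) + A(40, 49)) = √(-√((-3 + 0) - 5*√(3 + (-3 + 0)))/3 + 40*49) = √(-√(-3 - 5*√(3 - 3))/3 + 1960) = √(-√(-3 - 5*√0)/3 + 1960) = √(-√(-3 - 5*0)/3 + 1960) = √(-√(-3 + 0)/3 + 1960) = √(-I*√3/3 + 1960) = √(1960 - I*√3/3)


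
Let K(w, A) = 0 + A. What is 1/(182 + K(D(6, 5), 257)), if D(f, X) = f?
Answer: 1/439 ≈ 0.0022779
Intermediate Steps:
K(w, A) = A
1/(182 + K(D(6, 5), 257)) = 1/(182 + 257) = 1/439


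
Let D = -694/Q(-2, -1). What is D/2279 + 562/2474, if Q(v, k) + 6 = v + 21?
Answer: 7466709/36648599 ≈ 0.20374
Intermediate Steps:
Q(v, k) = 15 + v (Q(v, k) = -6 + (v + 21) = -6 + (21 + v) = 15 + v)
D = -694/13 (D = -694/(15 - 2) = -694/13 ≈ -53.385)
D/2279 + 562/2474 = -694/13/2279 + 562/2474 = -694/13*1/2279 + 562*(1/2474) = -694/29627 + 281/1237 = 7466709/36648599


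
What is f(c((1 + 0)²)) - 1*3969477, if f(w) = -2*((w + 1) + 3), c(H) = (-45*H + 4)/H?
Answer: -3969403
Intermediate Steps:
c(H) = (4 - 45*H)/H
f(w) = -8 - 2*w (f(w) = -2*((1 + w) + 3) = -2*(4 + w) = -8 - 2*w)
f(c((1 + 0)²)) - 1*3969477 = (-8 - 2*(-45 + 4/((1 + 0)²))) - 1*3969477 = (-8 - 2*(-45 + 4/(1²))) - 3969477 = (-8 - 2*(-45 + 4/1)) - 3969477 = (-8 - 2*(-45 + 4*1)) - 3969477 = (-8 - 2*(-45 + 4)) - 3969477 = (-8 - 2*(-41)) - 3969477 = (-8 + 82) - 3969477 = 74 - 3969477 = -3969403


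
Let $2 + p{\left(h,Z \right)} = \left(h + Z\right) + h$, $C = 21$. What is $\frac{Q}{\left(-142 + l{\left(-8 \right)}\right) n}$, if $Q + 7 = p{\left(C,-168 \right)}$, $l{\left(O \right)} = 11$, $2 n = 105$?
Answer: $\frac{18}{917} \approx 0.019629$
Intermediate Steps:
$n = \frac{105}{2}$ ($n = \frac{1}{2} \cdot 105 = \frac{105}{2} \approx 52.5$)
$p{\left(h,Z \right)} = -2 + Z + 2 h$ ($p{\left(h,Z \right)} = -2 + \left(\left(h + Z\right) + h\right) = -2 + \left(\left(Z + h\right) + h\right) = -2 + \left(Z + 2 h\right) = -2 + Z + 2 h$)
$Q = -135$ ($Q = -7 - 128 = -135$)
$\frac{Q}{\left(-142 + l{\left(-8 \right)}\right) n} = - \frac{135}{\left(-142 + 11\right) \frac{105}{2}} = - \frac{135}{\left(-131\right) \frac{105}{2}} = - \frac{135}{- \frac{13755}{2}} = \left(-135\right) \left(- \frac{2}{13755}\right) = \frac{18}{917}$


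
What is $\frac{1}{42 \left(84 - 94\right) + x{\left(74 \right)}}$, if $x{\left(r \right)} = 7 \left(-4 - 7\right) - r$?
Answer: $- \frac{1}{571} \approx -0.0017513$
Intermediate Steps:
$x{\left(r \right)} = -77 - r$ ($x{\left(r \right)} = 7 \left(-11\right) - r = -77 - r$)
$\frac{1}{42 \left(84 - 94\right) + x{\left(74 \right)}} = \frac{1}{42 \left(84 - 94\right) - 151} = \frac{1}{42 \left(-10\right) - 151} = \frac{1}{-420 - 151} = \frac{1}{-571} = - \frac{1}{571}$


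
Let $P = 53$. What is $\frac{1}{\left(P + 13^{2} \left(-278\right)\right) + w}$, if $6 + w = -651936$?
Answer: $- \frac{1}{698871} \approx -1.4309 \cdot 10^{-6}$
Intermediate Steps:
$w = -651942$ ($w = -6 - 651936 = -651942$)
$\frac{1}{\left(P + 13^{2} \left(-278\right)\right) + w} = \frac{1}{\left(53 + 13^{2} \left(-278\right)\right) - 651942} = \frac{1}{\left(53 + 169 \left(-278\right)\right) - 651942} = \frac{1}{\left(53 - 46982\right) - 651942} = \frac{1}{-46929 - 651942} = \frac{1}{-698871} = - \frac{1}{698871}$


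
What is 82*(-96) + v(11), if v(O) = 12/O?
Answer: -86580/11 ≈ -7870.9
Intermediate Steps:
82*(-96) + v(11) = 82*(-96) + 12/11 = -7872 + 12*(1/11) = -7872 + 12/11 = -86580/11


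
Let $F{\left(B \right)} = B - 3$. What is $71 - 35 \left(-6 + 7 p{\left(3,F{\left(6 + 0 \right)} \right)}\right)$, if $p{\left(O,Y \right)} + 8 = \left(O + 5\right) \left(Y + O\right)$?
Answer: $-9519$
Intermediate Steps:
$F{\left(B \right)} = -3 + B$ ($F{\left(B \right)} = B - 3 = -3 + B$)
$p{\left(O,Y \right)} = -8 + \left(5 + O\right) \left(O + Y\right)$ ($p{\left(O,Y \right)} = -8 + \left(O + 5\right) \left(Y + O\right) = -8 + \left(5 + O\right) \left(O + Y\right)$)
$71 - 35 \left(-6 + 7 p{\left(3,F{\left(6 + 0 \right)} \right)}\right) = 71 - 35 \left(-6 + 7 \left(-8 + 3^{2} + 5 \cdot 3 + 5 \left(-3 + \left(6 + 0\right)\right) + 3 \left(-3 + \left(6 + 0\right)\right)\right)\right) = 71 - 35 \left(-6 + 7 \left(-8 + 9 + 15 + 5 \left(-3 + 6\right) + 3 \left(-3 + 6\right)\right)\right) = 71 - 35 \left(-6 + 7 \left(-8 + 9 + 15 + 5 \cdot 3 + 3 \cdot 3\right)\right) = 71 - 35 \left(-6 + 7 \left(-8 + 9 + 15 + 15 + 9\right)\right) = 71 - 35 \left(-6 + 7 \cdot 40\right) = 71 - 35 \left(-6 + 280\right) = 71 - 9590 = -9519$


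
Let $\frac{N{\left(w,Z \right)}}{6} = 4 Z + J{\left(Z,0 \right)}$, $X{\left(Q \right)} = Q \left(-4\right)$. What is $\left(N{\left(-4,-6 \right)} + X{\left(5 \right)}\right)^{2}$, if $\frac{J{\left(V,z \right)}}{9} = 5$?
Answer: $11236$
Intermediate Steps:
$J{\left(V,z \right)} = 45$ ($J{\left(V,z \right)} = 9 \cdot 5 = 45$)
$X{\left(Q \right)} = - 4 Q$
$N{\left(w,Z \right)} = 270 + 24 Z$ ($N{\left(w,Z \right)} = 6 \left(4 Z + 45\right) = 6 \left(45 + 4 Z\right) = 270 + 24 Z$)
$\left(N{\left(-4,-6 \right)} + X{\left(5 \right)}\right)^{2} = \left(\left(270 + 24 \left(-6\right)\right) - 20\right)^{2} = \left(\left(270 - 144\right) - 20\right)^{2} = \left(126 - 20\right)^{2} = 106^{2} = 11236$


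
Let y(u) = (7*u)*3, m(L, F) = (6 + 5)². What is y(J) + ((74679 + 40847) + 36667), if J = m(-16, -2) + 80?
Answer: 156414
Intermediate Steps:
m(L, F) = 121 (m(L, F) = 11² = 121)
J = 201 (J = 121 + 80 = 201)
y(u) = 21*u
y(J) + ((74679 + 40847) + 36667) = 21*201 + ((74679 + 40847) + 36667) = 4221 + (115526 + 36667) = 4221 + 152193 = 156414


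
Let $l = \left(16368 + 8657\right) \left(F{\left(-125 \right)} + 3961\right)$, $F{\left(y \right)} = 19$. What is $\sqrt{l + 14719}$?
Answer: $\sqrt{99614219} \approx 9980.7$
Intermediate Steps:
$l = 99599500$ ($l = \left(16368 + 8657\right) \left(19 + 3961\right) = 25025 \cdot 3980 = 99599500$)
$\sqrt{l + 14719} = \sqrt{99599500 + 14719} = \sqrt{99614219}$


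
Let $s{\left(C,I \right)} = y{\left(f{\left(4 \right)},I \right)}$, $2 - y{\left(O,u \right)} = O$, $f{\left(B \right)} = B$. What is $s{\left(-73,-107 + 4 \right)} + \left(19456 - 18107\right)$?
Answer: $1347$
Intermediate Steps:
$y{\left(O,u \right)} = 2 - O$
$s{\left(C,I \right)} = -2$ ($s{\left(C,I \right)} = 2 - 4 = -2$)
$s{\left(-73,-107 + 4 \right)} + \left(19456 - 18107\right) = -2 + \left(19456 - 18107\right) = -2 + 1349 = 1347$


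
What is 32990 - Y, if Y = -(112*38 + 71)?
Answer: 37317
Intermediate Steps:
Y = -4327 (Y = -(4256 + 71) = -1*4327 = -4327)
32990 - Y = 32990 - 1*(-4327) = 32990 + 4327 = 37317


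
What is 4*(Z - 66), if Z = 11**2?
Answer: 220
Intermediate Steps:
Z = 121
4*(Z - 66) = 4*(121 - 66) = 4*55 = 220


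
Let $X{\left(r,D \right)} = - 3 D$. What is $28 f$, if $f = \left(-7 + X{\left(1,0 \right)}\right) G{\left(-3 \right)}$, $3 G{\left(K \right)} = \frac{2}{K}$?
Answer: $\frac{392}{9} \approx 43.556$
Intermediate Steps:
$G{\left(K \right)} = \frac{2}{3 K}$ ($G{\left(K \right)} = \frac{2 \frac{1}{K}}{3} = \frac{2}{3 K}$)
$f = \frac{14}{9}$ ($f = \left(-7 - 0\right) \frac{2}{3 \left(-3\right)} = \left(-7 + 0\right) \frac{2}{3} \left(- \frac{1}{3}\right) = \left(-7\right) \left(- \frac{2}{9}\right) = \frac{14}{9} \approx 1.5556$)
$28 f = 28 \cdot \frac{14}{9} = \frac{392}{9}$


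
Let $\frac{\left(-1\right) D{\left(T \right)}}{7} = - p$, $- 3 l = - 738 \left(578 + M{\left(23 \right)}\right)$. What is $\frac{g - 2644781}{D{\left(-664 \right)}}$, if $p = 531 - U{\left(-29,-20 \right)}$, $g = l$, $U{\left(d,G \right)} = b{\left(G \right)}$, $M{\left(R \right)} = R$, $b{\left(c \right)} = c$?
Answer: $- \frac{356705}{551} \approx -647.38$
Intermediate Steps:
$U{\left(d,G \right)} = G$
$l = 147846$ ($l = - \frac{\left(-738\right) \left(578 + 23\right)}{3} = - \frac{\left(-738\right) 601}{3} = \left(- \frac{1}{3}\right) \left(-443538\right) = 147846$)
$g = 147846$
$p = 551$ ($p = 531 - -20 = 531 + 20 = 551$)
$D{\left(T \right)} = 3857$ ($D{\left(T \right)} = - 7 \left(\left(-1\right) 551\right) = \left(-7\right) \left(-551\right) = 3857$)
$\frac{g - 2644781}{D{\left(-664 \right)}} = \frac{147846 - 2644781}{3857} = \left(-2496935\right) \frac{1}{3857} = - \frac{356705}{551}$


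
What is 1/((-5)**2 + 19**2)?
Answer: 1/386 ≈ 0.0025907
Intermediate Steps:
1/((-5)**2 + 19**2) = 1/(25 + 361) = 1/386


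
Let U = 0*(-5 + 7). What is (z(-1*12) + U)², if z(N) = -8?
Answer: 64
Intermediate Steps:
U = 0 (U = 0*2 = 0)
(z(-1*12) + U)² = (-8 + 0)² = (-8)² = 64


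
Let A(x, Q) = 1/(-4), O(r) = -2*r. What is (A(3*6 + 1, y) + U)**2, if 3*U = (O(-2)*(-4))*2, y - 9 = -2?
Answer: 17161/144 ≈ 119.17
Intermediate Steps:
y = 7 (y = 9 - 2 = 7)
U = -32/3 (U = ((-2*(-2)*(-4))*2)/3 = ((4*(-4))*2)/3 = (-16*2)/3 = (1/3)*(-32) = -32/3 ≈ -10.667)
A(x, Q) = -1/4
(A(3*6 + 1, y) + U)**2 = (-1/4 - 32/3)**2 = (-131/12)**2 = 17161/144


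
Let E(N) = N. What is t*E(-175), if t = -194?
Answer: 33950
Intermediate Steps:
t*E(-175) = -194*(-175) = 33950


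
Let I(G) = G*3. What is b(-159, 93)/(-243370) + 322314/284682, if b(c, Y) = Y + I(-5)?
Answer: 6534946082/5773588195 ≈ 1.1319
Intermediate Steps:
I(G) = 3*G
b(c, Y) = -15 + Y (b(c, Y) = Y + 3*(-5) = Y - 15 = -15 + Y)
b(-159, 93)/(-243370) + 322314/284682 = (-15 + 93)/(-243370) + 322314/284682 = 78*(-1/243370) + 322314*(1/284682) = -39/121685 + 53719/47447 = 6534946082/5773588195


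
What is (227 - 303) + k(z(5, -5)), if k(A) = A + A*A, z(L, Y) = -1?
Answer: -76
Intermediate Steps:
k(A) = A + A²
(227 - 303) + k(z(5, -5)) = (227 - 303) - (1 - 1) = -76 - 1*0 = -76 + 0 = -76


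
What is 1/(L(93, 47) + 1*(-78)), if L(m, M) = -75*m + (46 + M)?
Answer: -1/6960 ≈ -0.00014368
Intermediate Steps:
L(m, M) = 46 + M - 75*m
1/(L(93, 47) + 1*(-78)) = 1/((46 + 47 - 75*93) + 1*(-78)) = 1/((46 + 47 - 6975) - 78) = 1/(-6882 - 78) = 1/(-6960) = -1/6960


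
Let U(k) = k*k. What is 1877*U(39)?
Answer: 2854917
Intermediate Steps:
U(k) = k²
1877*U(39) = 1877*39² = 1877*1521 = 2854917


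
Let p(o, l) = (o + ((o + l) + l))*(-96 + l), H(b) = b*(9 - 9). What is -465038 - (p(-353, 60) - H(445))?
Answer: -486134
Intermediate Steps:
H(b) = 0 (H(b) = b*0 = 0)
p(o, l) = (-96 + l)*(2*l + 2*o) (p(o, l) = (o + ((l + o) + l))*(-96 + l) = (o + (o + 2*l))*(-96 + l) = (2*l + 2*o)*(-96 + l) = (-96 + l)*(2*l + 2*o))
-465038 - (p(-353, 60) - H(445)) = -465038 - ((-192*60 - 192*(-353) + 2*60² + 2*60*(-353)) - 1*0) = -465038 - ((-11520 + 67776 + 2*3600 - 42360) + 0) = -465038 - ((-11520 + 67776 + 7200 - 42360) + 0) = -465038 - (21096 + 0) = -465038 - 1*21096 = -465038 - 21096 = -486134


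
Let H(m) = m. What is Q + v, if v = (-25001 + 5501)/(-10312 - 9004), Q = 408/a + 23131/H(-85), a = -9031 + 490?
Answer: -316884855968/1168593855 ≈ -271.17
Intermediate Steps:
a = -8541
Q = -65865517/241995 (Q = 408/(-8541) + 23131/(-85) = 408*(-1/8541) + 23131*(-1/85) = -136/2847 - 23131/85 = -65865517/241995 ≈ -272.18)
v = 4875/4829 (v = -19500/(-19316) = -19500*(-1/19316) = 4875/4829 ≈ 1.0095)
Q + v = -65865517/241995 + 4875/4829 = -316884855968/1168593855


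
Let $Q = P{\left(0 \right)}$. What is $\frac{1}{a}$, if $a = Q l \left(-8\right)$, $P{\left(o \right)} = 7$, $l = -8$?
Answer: $\frac{1}{448} \approx 0.0022321$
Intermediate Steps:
$Q = 7$
$a = 448$ ($a = 7 \left(-8\right) \left(-8\right) = \left(-56\right) \left(-8\right) = 448$)
$\frac{1}{a} = \frac{1}{448}$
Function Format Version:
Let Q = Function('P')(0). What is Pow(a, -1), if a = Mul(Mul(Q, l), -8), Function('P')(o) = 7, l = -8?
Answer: Rational(1, 448) ≈ 0.0022321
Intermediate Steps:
Q = 7
a = 448 (a = Mul(Mul(7, -8), -8) = Mul(-56, -8) = 448)
Pow(a, -1) = Pow(448, -1) = Rational(1, 448)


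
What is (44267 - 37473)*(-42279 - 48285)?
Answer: -615291816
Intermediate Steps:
(44267 - 37473)*(-42279 - 48285) = 6794*(-90564) = -615291816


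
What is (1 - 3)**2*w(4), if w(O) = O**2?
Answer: 64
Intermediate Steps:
(1 - 3)**2*w(4) = (1 - 3)**2*4**2 = (-2)**2*16 = 4*16 = 64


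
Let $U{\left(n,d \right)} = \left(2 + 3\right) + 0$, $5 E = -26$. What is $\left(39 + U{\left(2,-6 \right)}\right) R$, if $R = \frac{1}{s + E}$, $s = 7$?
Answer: $\frac{220}{9} \approx 24.444$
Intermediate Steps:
$E = - \frac{26}{5}$ ($E = \frac{1}{5} \left(-26\right) = - \frac{26}{5} \approx -5.2$)
$R = \frac{5}{9}$ ($R = \frac{1}{7 - \frac{26}{5}} = \frac{1}{\frac{9}{5}} = \frac{5}{9} \approx 0.55556$)
$U{\left(n,d \right)} = 5$ ($U{\left(n,d \right)} = 5 + 0 = 5$)
$\left(39 + U{\left(2,-6 \right)}\right) R = \left(39 + 5\right) \frac{5}{9} = 44 \cdot \frac{5}{9} = \frac{220}{9}$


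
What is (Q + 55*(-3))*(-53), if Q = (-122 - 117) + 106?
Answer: 15794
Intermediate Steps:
Q = -133 (Q = -239 + 106 = -133)
(Q + 55*(-3))*(-53) = (-133 + 55*(-3))*(-53) = (-133 - 165)*(-53) = -298*(-53) = 15794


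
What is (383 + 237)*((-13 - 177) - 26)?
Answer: -133920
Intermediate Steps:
(383 + 237)*((-13 - 177) - 26) = 620*(-190 - 26) = 620*(-216) = -133920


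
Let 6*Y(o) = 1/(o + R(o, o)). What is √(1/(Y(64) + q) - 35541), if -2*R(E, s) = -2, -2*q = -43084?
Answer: I*√2508597604138670511/8401381 ≈ 188.52*I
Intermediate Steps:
q = 21542 (q = -½*(-43084) = 21542)
R(E, s) = 1 (R(E, s) = -½*(-2) = 1)
Y(o) = 1/(6*(1 + o)) (Y(o) = 1/(6*(o + 1)) = 1/(6*(1 + o)))
√(1/(Y(64) + q) - 35541) = √(1/(1/(6*(1 + 64)) + 21542) - 35541) = √(1/((⅙)/65 + 21542) - 35541) = √(1/((⅙)*(1/65) + 21542) - 35541) = √(1/(1/390 + 21542) - 35541) = √(1/(8401381/390) - 35541) = √(390/8401381 - 35541) = √(-298593481731/8401381) = I*√2508597604138670511/8401381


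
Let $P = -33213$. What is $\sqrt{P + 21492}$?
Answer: $i \sqrt{11721} \approx 108.26 i$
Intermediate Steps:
$\sqrt{P + 21492} = \sqrt{-33213 + 21492} = \sqrt{-11721} = i \sqrt{11721}$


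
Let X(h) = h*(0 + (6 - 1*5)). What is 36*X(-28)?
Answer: -1008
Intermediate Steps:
X(h) = h (X(h) = h*(0 + (6 - 5)) = h*(0 + 1) = h*1 = h)
36*X(-28) = 36*(-28) = -1008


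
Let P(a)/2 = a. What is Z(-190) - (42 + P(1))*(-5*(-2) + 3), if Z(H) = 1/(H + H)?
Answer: -217361/380 ≈ -572.00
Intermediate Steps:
P(a) = 2*a
Z(H) = 1/(2*H)
Z(-190) - (42 + P(1))*(-5*(-2) + 3) = (½)/(-190) - (42 + 2*1)*(-5*(-2) + 3) = (½)*(-1/190) - (42 + 2)*(10 + 3) = -1/380 - 44*13 = -1/380 - 1*572 = -1/380 - 572 = -217361/380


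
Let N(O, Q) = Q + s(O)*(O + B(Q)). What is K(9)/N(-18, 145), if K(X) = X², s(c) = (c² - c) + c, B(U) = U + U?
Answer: 81/88273 ≈ 0.00091761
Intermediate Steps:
B(U) = 2*U
s(c) = c²
N(O, Q) = Q + O²*(O + 2*Q)
K(9)/N(-18, 145) = 9²/(145 + (-18)³ + 2*145*(-18)²) = 81/(145 - 5832 + 2*145*324) = 81/(145 - 5832 + 93960) = 81/88273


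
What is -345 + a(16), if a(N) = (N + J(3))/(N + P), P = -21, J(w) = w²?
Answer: -350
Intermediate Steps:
a(N) = (9 + N)/(-21 + N) (a(N) = (N + 3²)/(N - 21) = (N + 9)/(-21 + N) = (9 + N)/(-21 + N))
-345 + a(16) = -345 + (9 + 16)/(-21 + 16) = -345 + 25/(-5) = -345 - ⅕*25 = -345 - 5 = -350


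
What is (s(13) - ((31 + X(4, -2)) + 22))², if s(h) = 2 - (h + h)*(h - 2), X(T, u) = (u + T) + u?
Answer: 113569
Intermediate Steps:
X(T, u) = T + 2*u (X(T, u) = (T + u) + u = T + 2*u)
s(h) = 2 - 2*h*(-2 + h)
(s(13) - ((31 + X(4, -2)) + 22))² = ((2 - 2*13² + 4*13) - ((31 + (4 + 2*(-2))) + 22))² = ((2 - 2*169 + 52) - ((31 + (4 - 4)) + 22))² = ((2 - 338 + 52) - ((31 + 0) + 22))² = (-284 - (31 + 22))² = (-284 - 1*53)² = (-284 - 53)² = (-337)² = 113569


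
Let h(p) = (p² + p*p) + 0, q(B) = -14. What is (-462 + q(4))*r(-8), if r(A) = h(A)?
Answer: -60928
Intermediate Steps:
h(p) = 2*p² (h(p) = (p² + p²) + 0 = 2*p² + 0 = 2*p²)
r(A) = 2*A²
(-462 + q(4))*r(-8) = (-462 - 14)*(2*(-8)²) = -952*64 = -476*128 = -60928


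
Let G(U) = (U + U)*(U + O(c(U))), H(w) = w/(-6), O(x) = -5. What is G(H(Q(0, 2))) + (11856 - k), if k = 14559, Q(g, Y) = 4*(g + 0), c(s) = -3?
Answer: -2703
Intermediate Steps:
Q(g, Y) = 4*g
H(w) = -w/6 (H(w) = w*(-⅙) = -w/6)
G(U) = 2*U*(-5 + U) (G(U) = (U + U)*(U - 5) = (2*U)*(-5 + U) = 2*U*(-5 + U))
G(H(Q(0, 2))) + (11856 - k) = 2*(-2*0/3)*(-5 - 2*0/3) + (11856 - 1*14559) = 2*(-⅙*0)*(-5 - ⅙*0) + (11856 - 14559) = 2*0*(-5 + 0) - 2703 = 2*0*(-5) - 2703 = 0 - 2703 = -2703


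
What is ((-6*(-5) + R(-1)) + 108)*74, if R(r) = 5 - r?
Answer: 10656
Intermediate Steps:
((-6*(-5) + R(-1)) + 108)*74 = ((-6*(-5) + (5 - 1*(-1))) + 108)*74 = ((30 + (5 + 1)) + 108)*74 = ((30 + 6) + 108)*74 = (36 + 108)*74 = 144*74 = 10656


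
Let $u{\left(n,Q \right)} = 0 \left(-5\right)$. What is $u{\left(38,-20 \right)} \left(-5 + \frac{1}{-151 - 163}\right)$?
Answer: $0$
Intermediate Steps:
$u{\left(n,Q \right)} = 0$
$u{\left(38,-20 \right)} \left(-5 + \frac{1}{-151 - 163}\right) = 0 \left(-5 + \frac{1}{-151 - 163}\right) = 0 \left(-5 + \frac{1}{-314}\right) = 0 \left(-5 - \frac{1}{314}\right) = 0 \left(- \frac{1571}{314}\right) = 0$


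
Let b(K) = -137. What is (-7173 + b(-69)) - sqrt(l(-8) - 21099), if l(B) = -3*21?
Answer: -7310 - I*sqrt(21162) ≈ -7310.0 - 145.47*I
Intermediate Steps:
l(B) = -63
(-7173 + b(-69)) - sqrt(l(-8) - 21099) = (-7173 - 137) - sqrt(-63 - 21099) = -7310 - sqrt(-21162) = -7310 - I*sqrt(21162)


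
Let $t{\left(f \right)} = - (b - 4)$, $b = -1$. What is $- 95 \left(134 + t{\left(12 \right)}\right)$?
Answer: $-13205$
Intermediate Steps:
$t{\left(f \right)} = 5$ ($t{\left(f \right)} = - (-1 - 4) = \left(-1\right) \left(-5\right) = 5$)
$- 95 \left(134 + t{\left(12 \right)}\right) = - 95 \left(134 + 5\right) = \left(-95\right) 139 = -13205$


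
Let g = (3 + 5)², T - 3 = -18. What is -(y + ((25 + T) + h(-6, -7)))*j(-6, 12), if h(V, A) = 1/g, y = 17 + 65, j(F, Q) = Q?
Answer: -17667/16 ≈ -1104.2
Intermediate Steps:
T = -15 (T = 3 - 18 = -15)
g = 64 (g = 8² = 64)
y = 82
h(V, A) = 1/64
-(y + ((25 + T) + h(-6, -7)))*j(-6, 12) = -(82 + ((25 - 15) + 1/64))*12 = -(82 + (10 + 1/64))*12 = -(82 + 641/64)*12 = -5889*12/64 = -1*17667/16 = -17667/16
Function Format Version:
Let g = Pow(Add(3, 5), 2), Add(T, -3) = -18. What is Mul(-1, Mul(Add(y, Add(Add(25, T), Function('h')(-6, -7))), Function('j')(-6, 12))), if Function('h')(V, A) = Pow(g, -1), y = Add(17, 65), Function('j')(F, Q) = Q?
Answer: Rational(-17667, 16) ≈ -1104.2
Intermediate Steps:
T = -15 (T = Add(3, -18) = -15)
g = 64 (g = Pow(8, 2) = 64)
y = 82
Function('h')(V, A) = Rational(1, 64) (Function('h')(V, A) = Pow(64, -1) = Rational(1, 64))
Mul(-1, Mul(Add(y, Add(Add(25, T), Function('h')(-6, -7))), Function('j')(-6, 12))) = Mul(-1, Mul(Add(82, Add(Add(25, -15), Rational(1, 64))), 12)) = Mul(-1, Mul(Add(82, Add(10, Rational(1, 64))), 12)) = Mul(-1, Mul(Add(82, Rational(641, 64)), 12)) = Mul(-1, Mul(Rational(5889, 64), 12)) = Mul(-1, Rational(17667, 16)) = Rational(-17667, 16)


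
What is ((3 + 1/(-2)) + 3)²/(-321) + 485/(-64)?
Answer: -157621/20544 ≈ -7.6724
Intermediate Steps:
((3 + 1/(-2)) + 3)²/(-321) + 485/(-64) = ((3 + 1*(-½)) + 3)²*(-1/321) + 485*(-1/64) = ((3 - ½) + 3)²*(-1/321) - 485/64 = (5/2 + 3)²*(-1/321) - 485/64 = (11/2)²*(-1/321) - 485/64 = (121/4)*(-1/321) - 485/64 = -121/1284 - 485/64 = -157621/20544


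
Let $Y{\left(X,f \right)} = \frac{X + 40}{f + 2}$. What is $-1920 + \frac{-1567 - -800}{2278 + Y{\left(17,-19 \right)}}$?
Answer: $- \frac{74257519}{38669} \approx -1920.3$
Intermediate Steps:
$Y{\left(X,f \right)} = \frac{40 + X}{2 + f}$
$-1920 + \frac{-1567 - -800}{2278 + Y{\left(17,-19 \right)}} = -1920 + \frac{-1567 - -800}{2278 + \frac{40 + 17}{2 - 19}} = -1920 + \frac{-1567 + 800}{2278 + \frac{1}{-17} \cdot 57} = -1920 - \frac{767}{2278 - \frac{57}{17}} = -1920 - \frac{767}{\frac{38669}{17}} = -1920 - \frac{13039}{38669} = - \frac{74257519}{38669}$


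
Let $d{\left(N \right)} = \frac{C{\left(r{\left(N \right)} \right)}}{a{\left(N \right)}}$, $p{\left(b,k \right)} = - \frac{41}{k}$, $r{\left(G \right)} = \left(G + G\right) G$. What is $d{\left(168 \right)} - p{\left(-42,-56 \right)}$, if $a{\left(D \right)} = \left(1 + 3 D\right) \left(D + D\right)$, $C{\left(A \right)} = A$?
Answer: $- \frac{11297}{28280} \approx -0.39947$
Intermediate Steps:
$r{\left(G \right)} = 2 G^{2}$ ($r{\left(G \right)} = 2 G G = 2 G^{2}$)
$a{\left(D \right)} = 2 D \left(1 + 3 D\right)$ ($a{\left(D \right)} = \left(1 + 3 D\right) 2 D = 2 D \left(1 + 3 D\right)$)
$d{\left(N \right)} = \frac{N}{1 + 3 N}$ ($d{\left(N \right)} = \frac{2 N^{2}}{2 N \left(1 + 3 N\right)} = 2 N^{2} \frac{1}{2 N \left(1 + 3 N\right)} = \frac{N}{1 + 3 N}$)
$d{\left(168 \right)} - p{\left(-42,-56 \right)} = \frac{168}{1 + 3 \cdot 168} - - \frac{41}{-56} = \frac{168}{1 + 504} - \left(-41\right) \left(- \frac{1}{56}\right) = \frac{168}{505} - \frac{41}{56} = - \frac{11297}{28280}$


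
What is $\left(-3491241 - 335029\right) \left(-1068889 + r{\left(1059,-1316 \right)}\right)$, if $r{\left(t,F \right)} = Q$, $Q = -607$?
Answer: $4092180459920$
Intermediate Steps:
$r{\left(t,F \right)} = -607$
$\left(-3491241 - 335029\right) \left(-1068889 + r{\left(1059,-1316 \right)}\right) = \left(-3491241 - 335029\right) \left(-1068889 - 607\right) = \left(-3826270\right) \left(-1069496\right) = 4092180459920$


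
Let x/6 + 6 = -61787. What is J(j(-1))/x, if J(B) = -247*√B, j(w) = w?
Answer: 247*I/370758 ≈ 0.0006662*I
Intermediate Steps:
x = -370758 (x = -36 + 6*(-61787) = -36 - 370722 = -370758)
J(j(-1))/x = -247*I/(-370758) = -247*I*(-1/370758) = 247*I/370758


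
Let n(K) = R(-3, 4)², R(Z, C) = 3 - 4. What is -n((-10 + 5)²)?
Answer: -1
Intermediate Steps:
R(Z, C) = -1
n(K) = 1 (n(K) = (-1)² = 1)
-n((-10 + 5)²) = -1*1 = -1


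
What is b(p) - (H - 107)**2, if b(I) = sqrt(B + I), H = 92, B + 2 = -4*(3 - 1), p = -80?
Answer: -225 + 3*I*sqrt(10) ≈ -225.0 + 9.4868*I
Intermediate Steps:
B = -10 (B = -2 - 4*(3 - 1) = -2 - 4*2 = -2 - 8 = -10)
b(I) = sqrt(-10 + I)
b(p) - (H - 107)**2 = sqrt(-10 - 80) - (92 - 107)**2 = sqrt(-90) - 1*(-15)**2 = 3*I*sqrt(10) - 1*225 = 3*I*sqrt(10) - 225 = -225 + 3*I*sqrt(10)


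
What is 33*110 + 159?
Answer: 3789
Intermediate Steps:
33*110 + 159 = 3630 + 159 = 3789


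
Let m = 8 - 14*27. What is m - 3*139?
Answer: -787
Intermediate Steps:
m = -370 (m = 8 - 378 = -370)
m - 3*139 = -370 - 3*139 = -370 - 1*417 = -370 - 417 = -787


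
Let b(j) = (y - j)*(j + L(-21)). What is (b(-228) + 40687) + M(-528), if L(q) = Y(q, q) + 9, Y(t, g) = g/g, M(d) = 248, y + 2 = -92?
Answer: 11723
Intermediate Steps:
y = -94 (y = -2 - 92 = -94)
Y(t, g) = 1
L(q) = 10 (L(q) = 1 + 9 = 10)
b(j) = (-94 - j)*(10 + j) (b(j) = (-94 - j)*(j + 10) = (-94 - j)*(10 + j))
(b(-228) + 40687) + M(-528) = ((-940 - 1*(-228)² - 104*(-228)) + 40687) + 248 = ((-940 - 1*51984 + 23712) + 40687) + 248 = ((-940 - 51984 + 23712) + 40687) + 248 = (-29212 + 40687) + 248 = 11475 + 248 = 11723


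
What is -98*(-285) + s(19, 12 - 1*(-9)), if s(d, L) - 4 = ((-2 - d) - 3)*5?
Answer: 27814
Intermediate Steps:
s(d, L) = -21 - 5*d (s(d, L) = 4 + ((-2 - d) - 3)*5 = 4 + (-5 - d)*5 = 4 + (-25 - 5*d) = -21 - 5*d)
-98*(-285) + s(19, 12 - 1*(-9)) = -98*(-285) + (-21 - 5*19) = 27930 + (-21 - 95) = 27930 - 116 = 27814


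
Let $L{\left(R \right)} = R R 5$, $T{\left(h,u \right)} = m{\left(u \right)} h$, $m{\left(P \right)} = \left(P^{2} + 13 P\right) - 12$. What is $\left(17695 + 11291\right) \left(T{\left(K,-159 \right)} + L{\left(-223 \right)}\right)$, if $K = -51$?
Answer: $-27091967802$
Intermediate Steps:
$m{\left(P \right)} = -12 + P^{2} + 13 P$
$T{\left(h,u \right)} = h \left(-12 + u^{2} + 13 u\right)$ ($T{\left(h,u \right)} = \left(-12 + u^{2} + 13 u\right) h = h \left(-12 + u^{2} + 13 u\right)$)
$L{\left(R \right)} = 5 R^{2}$ ($L{\left(R \right)} = R^{2} \cdot 5 = 5 R^{2}$)
$\left(17695 + 11291\right) \left(T{\left(K,-159 \right)} + L{\left(-223 \right)}\right) = \left(17695 + 11291\right) \left(- 51 \left(-12 + \left(-159\right)^{2} + 13 \left(-159\right)\right) + 5 \left(-223\right)^{2}\right) = 28986 \left(- 51 \left(-12 + 25281 - 2067\right) + 5 \cdot 49729\right) = 28986 \left(\left(-51\right) 23202 + 248645\right) = 28986 \left(-1183302 + 248645\right) = 28986 \left(-934657\right) = -27091967802$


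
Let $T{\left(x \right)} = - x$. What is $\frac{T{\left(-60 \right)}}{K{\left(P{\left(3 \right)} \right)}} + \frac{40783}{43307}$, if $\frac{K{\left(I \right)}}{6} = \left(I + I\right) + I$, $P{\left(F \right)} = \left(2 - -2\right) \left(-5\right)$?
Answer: $\frac{201391}{259842} \approx 0.77505$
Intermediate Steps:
$P{\left(F \right)} = -20$ ($P{\left(F \right)} = \left(2 + 2\right) \left(-5\right) = 4 \left(-5\right) = -20$)
$K{\left(I \right)} = 18 I$ ($K{\left(I \right)} = 6 \left(\left(I + I\right) + I\right) = 6 \left(2 I + I\right) = 6 \cdot 3 I = 18 I$)
$\frac{T{\left(-60 \right)}}{K{\left(P{\left(3 \right)} \right)}} + \frac{40783}{43307} = \frac{\left(-1\right) \left(-60\right)}{18 \left(-20\right)} + \frac{40783}{43307} = \frac{60}{-360} + 40783 \cdot \frac{1}{43307} = 60 \left(- \frac{1}{360}\right) + \frac{40783}{43307} = - \frac{1}{6} + \frac{40783}{43307} = \frac{201391}{259842}$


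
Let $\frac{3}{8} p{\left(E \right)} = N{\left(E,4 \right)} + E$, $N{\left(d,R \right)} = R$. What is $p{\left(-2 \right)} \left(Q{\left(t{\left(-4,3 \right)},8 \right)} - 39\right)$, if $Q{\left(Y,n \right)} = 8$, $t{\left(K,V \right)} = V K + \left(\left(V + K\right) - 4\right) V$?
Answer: $- \frac{496}{3} \approx -165.33$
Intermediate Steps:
$t{\left(K,V \right)} = K V + V \left(-4 + K + V\right)$ ($t{\left(K,V \right)} = K V + \left(\left(K + V\right) - 4\right) V = K V + \left(-4 + K + V\right) V = K V + V \left(-4 + K + V\right)$)
$p{\left(E \right)} = \frac{32}{3} + \frac{8 E}{3}$ ($p{\left(E \right)} = \frac{8 \left(4 + E\right)}{3} = \frac{32}{3} + \frac{8 E}{3}$)
$p{\left(-2 \right)} \left(Q{\left(t{\left(-4,3 \right)},8 \right)} - 39\right) = \left(\frac{32}{3} + \frac{8}{3} \left(-2\right)\right) \left(8 - 39\right) = \left(\frac{32}{3} - \frac{16}{3}\right) \left(-31\right) = \frac{16}{3} \left(-31\right) = - \frac{496}{3}$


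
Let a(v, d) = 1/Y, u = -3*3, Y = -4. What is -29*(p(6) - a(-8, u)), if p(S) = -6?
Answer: 667/4 ≈ 166.75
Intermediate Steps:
u = -9
a(v, d) = -¼ (a(v, d) = 1/(-4) = -¼)
-29*(p(6) - a(-8, u)) = -29*(-6 - 1*(-¼)) = -29*(-6 + ¼) = -29*(-23/4) = 667/4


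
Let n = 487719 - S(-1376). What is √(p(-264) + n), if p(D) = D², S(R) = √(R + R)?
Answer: √(557415 - 8*I*√43) ≈ 746.6 - 0.035*I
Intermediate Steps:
S(R) = √2*√R (S(R) = √(2*R) = √2*√R)
n = 487719 - 8*I*√43 (n = 487719 - √2*√(-1376) = 487719 - √2*4*I*√86 = 487719 - 8*I*√43 ≈ 4.8772e+5 - 52.46*I)
√(p(-264) + n) = √((-264)² + (487719 - 8*I*√43)) = √(69696 + (487719 - 8*I*√43)) = √(557415 - 8*I*√43)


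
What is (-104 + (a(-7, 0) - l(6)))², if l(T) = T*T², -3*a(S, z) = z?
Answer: 102400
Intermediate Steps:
a(S, z) = -z/3
l(T) = T³
(-104 + (a(-7, 0) - l(6)))² = (-104 + (-⅓*0 - 1*6³))² = (-104 + (0 - 1*216))² = (-104 + (0 - 216))² = (-104 - 216)² = (-320)² = 102400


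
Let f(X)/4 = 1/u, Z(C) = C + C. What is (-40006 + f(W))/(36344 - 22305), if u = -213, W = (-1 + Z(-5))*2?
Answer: -8521282/2990307 ≈ -2.8496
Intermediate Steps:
Z(C) = 2*C
W = -22 (W = (-1 + 2*(-5))*2 = (-1 - 10)*2 = -11*2 = -22)
f(X) = -4/213 (f(X) = 4/(-213) = 4*(-1/213) = -4/213)
(-40006 + f(W))/(36344 - 22305) = (-40006 - 4/213)/(36344 - 22305) = -8521282/213/14039 = -8521282/213*1/14039 = -8521282/2990307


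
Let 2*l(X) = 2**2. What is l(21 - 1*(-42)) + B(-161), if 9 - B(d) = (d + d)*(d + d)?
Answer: -103673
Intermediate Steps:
l(X) = 2 (l(X) = (1/2)*2**2 = (1/2)*4 = 2)
B(d) = 9 - 4*d**2 (B(d) = 9 - (d + d)*(d + d) = 9 - 2*d*2*d = 9 - 4*d**2)
l(21 - 1*(-42)) + B(-161) = 2 + (9 - 4*(-161)**2) = 2 + (9 - 4*25921) = 2 + (9 - 103684) = 2 - 103675 = -103673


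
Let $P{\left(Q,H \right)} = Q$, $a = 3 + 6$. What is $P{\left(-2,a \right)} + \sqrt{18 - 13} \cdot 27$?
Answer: $-2 + 27 \sqrt{5} \approx 58.374$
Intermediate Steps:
$a = 9$
$P{\left(-2,a \right)} + \sqrt{18 - 13} \cdot 27 = -2 + \sqrt{18 - 13} \cdot 27 = -2 + \sqrt{5} \cdot 27 = -2 + 27 \sqrt{5}$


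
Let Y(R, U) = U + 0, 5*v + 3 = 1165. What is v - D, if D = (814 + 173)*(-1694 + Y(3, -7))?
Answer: 8395597/5 ≈ 1.6791e+6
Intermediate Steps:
v = 1162/5 (v = -⅗ + (⅕)*1165 = -⅗ + 233 = 1162/5 ≈ 232.40)
Y(R, U) = U
D = -1678887 (D = (814 + 173)*(-1694 - 7) = 987*(-1701) = -1678887)
v - D = 1162/5 - 1*(-1678887) = 1162/5 + 1678887 = 8395597/5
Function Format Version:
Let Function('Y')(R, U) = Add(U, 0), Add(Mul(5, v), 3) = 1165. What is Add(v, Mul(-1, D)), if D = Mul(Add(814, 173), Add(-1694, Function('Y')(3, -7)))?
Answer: Rational(8395597, 5) ≈ 1.6791e+6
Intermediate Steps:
v = Rational(1162, 5) (v = Add(Rational(-3, 5), Mul(Rational(1, 5), 1165)) = Add(Rational(-3, 5), 233) = Rational(1162, 5) ≈ 232.40)
Function('Y')(R, U) = U
D = -1678887 (D = Mul(Add(814, 173), Add(-1694, -7)) = Mul(987, -1701) = -1678887)
Add(v, Mul(-1, D)) = Add(Rational(1162, 5), Mul(-1, -1678887)) = Add(Rational(1162, 5), 1678887) = Rational(8395597, 5)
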